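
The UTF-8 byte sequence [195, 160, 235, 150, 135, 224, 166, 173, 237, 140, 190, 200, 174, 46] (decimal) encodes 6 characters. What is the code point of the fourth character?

U+D33E

Offset 0: leading byte 0xC3 = 11000011 → 2-byte char #1 = C3 A0.
Offset 2: leading byte 0xEB = 11101011 → 3-byte char #2 = EB 96 87.
Offset 5: leading byte 0xE0 = 11100000 → 3-byte char #3 = E0 A6 AD.
Offset 8: leading byte 0xED = 11101101 → 3-byte char #4 = ED 8C BE.
Leading byte 0xED = 11101101 matches 1110xxxx → 3-byte sequence.
Byte 1: 0xED = 11101101, payload 1101 (4 bits).
Byte 2: 0x8C = 10001100 (10xxxxxx ✓), payload 001100.
Byte 3: 0xBE = 10111110 (10xxxxxx ✓), payload 111110.
Concatenate: 1101001100111110 = 0xD33E (16 bits → U+D33E).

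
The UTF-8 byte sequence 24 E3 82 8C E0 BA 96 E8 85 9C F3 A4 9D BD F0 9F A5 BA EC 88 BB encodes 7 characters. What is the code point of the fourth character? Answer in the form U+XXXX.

Offset 0: leading byte 0x24 = 00100100 → 1-byte char #1 = 24.
Offset 1: leading byte 0xE3 = 11100011 → 3-byte char #2 = E3 82 8C.
Offset 4: leading byte 0xE0 = 11100000 → 3-byte char #3 = E0 BA 96.
Offset 7: leading byte 0xE8 = 11101000 → 3-byte char #4 = E8 85 9C.
Leading byte 0xE8 = 11101000 matches 1110xxxx → 3-byte sequence.
Byte 1: 0xE8 = 11101000, payload 1000 (4 bits).
Byte 2: 0x85 = 10000101 (10xxxxxx ✓), payload 000101.
Byte 3: 0x9C = 10011100 (10xxxxxx ✓), payload 011100.
Concatenate: 1000000101011100 = 0x815C (16 bits → U+815C).

U+815C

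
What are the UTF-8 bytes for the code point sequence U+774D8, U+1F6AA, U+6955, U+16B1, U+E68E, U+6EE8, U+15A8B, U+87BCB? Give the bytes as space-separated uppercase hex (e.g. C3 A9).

U+774D8: 4-byte form → F1 B7 93 98.
U+1F6AA: 4-byte form → F0 9F 9A AA.
U+6955: 3-byte form → E6 A5 95.
U+16B1: 3-byte form → E1 9A B1.
U+E68E: 3-byte form → EE 9A 8E.
U+6EE8: 3-byte form → E6 BB A8.
U+15A8B: 4-byte form → F0 95 AA 8B.
U+87BCB: 4-byte form → F2 87 AF 8B.
Concatenated (28 bytes): F1 B7 93 98 F0 9F 9A AA E6 A5 95 E1 9A B1 EE 9A 8E E6 BB A8 F0 95 AA 8B F2 87 AF 8B.

F1 B7 93 98 F0 9F 9A AA E6 A5 95 E1 9A B1 EE 9A 8E E6 BB A8 F0 95 AA 8B F2 87 AF 8B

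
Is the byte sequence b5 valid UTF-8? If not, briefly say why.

invalid (continuation byte with no leading byte)

Byte 0xB5 = 10110101 has the form 10xxxxxx — a continuation byte — but there is no preceding leading byte.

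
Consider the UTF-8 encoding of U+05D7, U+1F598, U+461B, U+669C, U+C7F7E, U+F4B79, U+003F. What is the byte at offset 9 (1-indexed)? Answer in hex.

0x9B

1-indexed offset 9 is 0-indexed offset 8.
U+05D7 → 2-byte form D7 97 at offsets 0–1.
U+1F598 → 4-byte form F0 9F 96 98 at offsets 2–5.
U+461B → 3-byte form E4 98 9B at offsets 6–8.
Offset 8 falls in char 3's range; it's byte 3 of E4 98 9B = 0x9B.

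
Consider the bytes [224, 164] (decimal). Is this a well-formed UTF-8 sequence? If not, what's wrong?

invalid (sequence truncated)

Leading byte 0xE0 = 11100000 → 3-byte form, but only 2 bytes are present.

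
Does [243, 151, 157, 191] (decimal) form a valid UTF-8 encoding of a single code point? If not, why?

Leading byte 0xF3 = 11110011 → 4-byte form.
Continuation bytes 0x97=10010111, 0x9D=10011101, 0xBF=10111111 all match 10xxxxxx.
Decoded value 0xD777F is ≥ 0x10000 (shortest form) and not a surrogate.

valid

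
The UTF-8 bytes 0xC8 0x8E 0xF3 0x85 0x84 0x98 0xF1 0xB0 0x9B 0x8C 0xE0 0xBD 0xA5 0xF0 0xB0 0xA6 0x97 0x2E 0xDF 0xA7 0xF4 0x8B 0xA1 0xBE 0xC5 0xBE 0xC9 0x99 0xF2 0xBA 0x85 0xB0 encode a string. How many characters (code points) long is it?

11

Byte at offset 0: 0xC8 = 11001000 → 2-byte char (#1). Advance 2.
Byte at offset 2: 0xF3 = 11110011 → 4-byte char (#2). Advance 4.
Byte at offset 6: 0xF1 = 11110001 → 4-byte char (#3). Advance 4.
Byte at offset 10: 0xE0 = 11100000 → 3-byte char (#4). Advance 3.
Byte at offset 13: 0xF0 = 11110000 → 4-byte char (#5). Advance 4.
Byte at offset 17: 0x2E = 00101110 → 1-byte char (#6). Advance 1.
Byte at offset 18: 0xDF = 11011111 → 2-byte char (#7). Advance 2.
Byte at offset 20: 0xF4 = 11110100 → 4-byte char (#8). Advance 4.
Byte at offset 24: 0xC5 = 11000101 → 2-byte char (#9). Advance 2.
Byte at offset 26: 0xC9 = 11001001 → 2-byte char (#10). Advance 2.
Byte at offset 28: 0xF2 = 11110010 → 4-byte char (#11). Advance 4.
Reached end at offset 32 after 11 code points.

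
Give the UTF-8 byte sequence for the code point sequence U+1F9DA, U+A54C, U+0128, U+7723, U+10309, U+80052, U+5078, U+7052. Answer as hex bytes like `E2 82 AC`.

F0 9F A7 9A EA 95 8C C4 A8 E7 9C A3 F0 90 8C 89 F2 80 81 92 E5 81 B8 E7 81 92

U+1F9DA: 4-byte form → F0 9F A7 9A.
U+A54C: 3-byte form → EA 95 8C.
U+0128: 2-byte form → C4 A8.
U+7723: 3-byte form → E7 9C A3.
U+10309: 4-byte form → F0 90 8C 89.
U+80052: 4-byte form → F2 80 81 92.
U+5078: 3-byte form → E5 81 B8.
U+7052: 3-byte form → E7 81 92.
Concatenated (26 bytes): F0 9F A7 9A EA 95 8C C4 A8 E7 9C A3 F0 90 8C 89 F2 80 81 92 E5 81 B8 E7 81 92.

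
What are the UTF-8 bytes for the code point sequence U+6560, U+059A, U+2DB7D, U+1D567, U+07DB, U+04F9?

E6 95 A0 D6 9A F0 AD AD BD F0 9D 95 A7 DF 9B D3 B9

U+6560: 3-byte form → E6 95 A0.
U+059A: 2-byte form → D6 9A.
U+2DB7D: 4-byte form → F0 AD AD BD.
U+1D567: 4-byte form → F0 9D 95 A7.
U+07DB: 2-byte form → DF 9B.
U+04F9: 2-byte form → D3 B9.
Concatenated (17 bytes): E6 95 A0 D6 9A F0 AD AD BD F0 9D 95 A7 DF 9B D3 B9.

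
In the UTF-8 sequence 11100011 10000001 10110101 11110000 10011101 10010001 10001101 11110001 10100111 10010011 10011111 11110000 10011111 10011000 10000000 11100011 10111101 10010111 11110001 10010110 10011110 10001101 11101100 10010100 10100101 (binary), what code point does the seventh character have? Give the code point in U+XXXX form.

U+C525

Offset 0: leading byte 0xE3 = 11100011 → 3-byte char #1 = E3 81 B5.
Offset 3: leading byte 0xF0 = 11110000 → 4-byte char #2 = F0 9D 91 8D.
Offset 7: leading byte 0xF1 = 11110001 → 4-byte char #3 = F1 A7 93 9F.
Offset 11: leading byte 0xF0 = 11110000 → 4-byte char #4 = F0 9F 98 80.
Offset 15: leading byte 0xE3 = 11100011 → 3-byte char #5 = E3 BD 97.
Offset 18: leading byte 0xF1 = 11110001 → 4-byte char #6 = F1 96 9E 8D.
Offset 22: leading byte 0xEC = 11101100 → 3-byte char #7 = EC 94 A5.
Leading byte 0xEC = 11101100 matches 1110xxxx → 3-byte sequence.
Byte 1: 0xEC = 11101100, payload 1100 (4 bits).
Byte 2: 0x94 = 10010100 (10xxxxxx ✓), payload 010100.
Byte 3: 0xA5 = 10100101 (10xxxxxx ✓), payload 100101.
Concatenate: 1100010100100101 = 0xC525 (16 bits → U+C525).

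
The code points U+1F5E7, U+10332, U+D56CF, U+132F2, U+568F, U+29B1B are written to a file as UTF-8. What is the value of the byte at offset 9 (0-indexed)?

U+1F5E7 → 4-byte form F0 9F 97 A7 at offsets 0–3.
U+10332 → 4-byte form F0 90 8C B2 at offsets 4–7.
U+D56CF → 4-byte form F3 95 9B 8F at offsets 8–11.
Offset 9 falls in char 3's range; it's byte 2 of F3 95 9B 8F = 0x95.

0x95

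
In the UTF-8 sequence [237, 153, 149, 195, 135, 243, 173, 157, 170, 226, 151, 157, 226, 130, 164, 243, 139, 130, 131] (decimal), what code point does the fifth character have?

Offset 0: leading byte 0xED = 11101101 → 3-byte char #1 = ED 99 95.
Offset 3: leading byte 0xC3 = 11000011 → 2-byte char #2 = C3 87.
Offset 5: leading byte 0xF3 = 11110011 → 4-byte char #3 = F3 AD 9D AA.
Offset 9: leading byte 0xE2 = 11100010 → 3-byte char #4 = E2 97 9D.
Offset 12: leading byte 0xE2 = 11100010 → 3-byte char #5 = E2 82 A4.
Leading byte 0xE2 = 11100010 matches 1110xxxx → 3-byte sequence.
Byte 1: 0xE2 = 11100010, payload 0010 (4 bits).
Byte 2: 0x82 = 10000010 (10xxxxxx ✓), payload 000010.
Byte 3: 0xA4 = 10100100 (10xxxxxx ✓), payload 100100.
Concatenate: 0010000010100100 = 0x20A4 (16 bits → U+20A4).

U+20A4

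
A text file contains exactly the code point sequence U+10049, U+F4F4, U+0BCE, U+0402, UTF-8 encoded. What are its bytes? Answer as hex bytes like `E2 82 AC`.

U+10049: 4-byte form → F0 90 81 89.
U+F4F4: 3-byte form → EF 93 B4.
U+0BCE: 3-byte form → E0 AF 8E.
U+0402: 2-byte form → D0 82.
Concatenated (12 bytes): F0 90 81 89 EF 93 B4 E0 AF 8E D0 82.

F0 90 81 89 EF 93 B4 E0 AF 8E D0 82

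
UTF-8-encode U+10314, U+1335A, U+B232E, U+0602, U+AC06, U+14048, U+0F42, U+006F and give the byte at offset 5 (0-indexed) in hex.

0x93

U+10314 → 4-byte form F0 90 8C 94 at offsets 0–3.
U+1335A → 4-byte form F0 93 8D 9A at offsets 4–7.
Offset 5 falls in char 2's range; it's byte 2 of F0 93 8D 9A = 0x93.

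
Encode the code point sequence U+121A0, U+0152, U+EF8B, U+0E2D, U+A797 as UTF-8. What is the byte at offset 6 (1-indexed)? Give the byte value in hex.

0x92

1-indexed offset 6 is 0-indexed offset 5.
U+121A0 → 4-byte form F0 92 86 A0 at offsets 0–3.
U+0152 → 2-byte form C5 92 at offsets 4–5.
Offset 5 falls in char 2's range; it's byte 2 of C5 92 = 0x92.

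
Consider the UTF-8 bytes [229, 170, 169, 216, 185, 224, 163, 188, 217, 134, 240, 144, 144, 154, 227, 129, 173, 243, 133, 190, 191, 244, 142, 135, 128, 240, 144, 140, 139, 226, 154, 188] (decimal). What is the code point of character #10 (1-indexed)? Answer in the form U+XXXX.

U+26BC

Offset 0: leading byte 0xE5 = 11100101 → 3-byte char #1 = E5 AA A9.
Offset 3: leading byte 0xD8 = 11011000 → 2-byte char #2 = D8 B9.
Offset 5: leading byte 0xE0 = 11100000 → 3-byte char #3 = E0 A3 BC.
Offset 8: leading byte 0xD9 = 11011001 → 2-byte char #4 = D9 86.
Offset 10: leading byte 0xF0 = 11110000 → 4-byte char #5 = F0 90 90 9A.
Offset 14: leading byte 0xE3 = 11100011 → 3-byte char #6 = E3 81 AD.
Offset 17: leading byte 0xF3 = 11110011 → 4-byte char #7 = F3 85 BE BF.
Offset 21: leading byte 0xF4 = 11110100 → 4-byte char #8 = F4 8E 87 80.
Offset 25: leading byte 0xF0 = 11110000 → 4-byte char #9 = F0 90 8C 8B.
Offset 29: leading byte 0xE2 = 11100010 → 3-byte char #10 = E2 9A BC.
Leading byte 0xE2 = 11100010 matches 1110xxxx → 3-byte sequence.
Byte 1: 0xE2 = 11100010, payload 0010 (4 bits).
Byte 2: 0x9A = 10011010 (10xxxxxx ✓), payload 011010.
Byte 3: 0xBC = 10111100 (10xxxxxx ✓), payload 111100.
Concatenate: 0010011010111100 = 0x26BC (16 bits → U+26BC).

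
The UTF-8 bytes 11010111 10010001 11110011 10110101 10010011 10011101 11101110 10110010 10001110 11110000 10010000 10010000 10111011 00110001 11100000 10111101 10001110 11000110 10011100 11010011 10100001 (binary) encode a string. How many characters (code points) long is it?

8

Byte at offset 0: 0xD7 = 11010111 → 2-byte char (#1). Advance 2.
Byte at offset 2: 0xF3 = 11110011 → 4-byte char (#2). Advance 4.
Byte at offset 6: 0xEE = 11101110 → 3-byte char (#3). Advance 3.
Byte at offset 9: 0xF0 = 11110000 → 4-byte char (#4). Advance 4.
Byte at offset 13: 0x31 = 00110001 → 1-byte char (#5). Advance 1.
Byte at offset 14: 0xE0 = 11100000 → 3-byte char (#6). Advance 3.
Byte at offset 17: 0xC6 = 11000110 → 2-byte char (#7). Advance 2.
Byte at offset 19: 0xD3 = 11010011 → 2-byte char (#8). Advance 2.
Reached end at offset 21 after 8 code points.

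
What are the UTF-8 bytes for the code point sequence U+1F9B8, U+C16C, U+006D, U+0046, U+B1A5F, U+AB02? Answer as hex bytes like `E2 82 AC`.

U+1F9B8: 4-byte form → F0 9F A6 B8.
U+C16C: 3-byte form → EC 85 AC.
U+006D: 1-byte form → 6D.
U+0046: 1-byte form → 46.
U+B1A5F: 4-byte form → F2 B1 A9 9F.
U+AB02: 3-byte form → EA AC 82.
Concatenated (16 bytes): F0 9F A6 B8 EC 85 AC 6D 46 F2 B1 A9 9F EA AC 82.

F0 9F A6 B8 EC 85 AC 6D 46 F2 B1 A9 9F EA AC 82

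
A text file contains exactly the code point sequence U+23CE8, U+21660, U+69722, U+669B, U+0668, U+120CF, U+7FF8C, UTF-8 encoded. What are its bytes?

F0 A3 B3 A8 F0 A1 99 A0 F1 A9 9C A2 E6 9A 9B D9 A8 F0 92 83 8F F1 BF BE 8C

U+23CE8: 4-byte form → F0 A3 B3 A8.
U+21660: 4-byte form → F0 A1 99 A0.
U+69722: 4-byte form → F1 A9 9C A2.
U+669B: 3-byte form → E6 9A 9B.
U+0668: 2-byte form → D9 A8.
U+120CF: 4-byte form → F0 92 83 8F.
U+7FF8C: 4-byte form → F1 BF BE 8C.
Concatenated (25 bytes): F0 A3 B3 A8 F0 A1 99 A0 F1 A9 9C A2 E6 9A 9B D9 A8 F0 92 83 8F F1 BF BE 8C.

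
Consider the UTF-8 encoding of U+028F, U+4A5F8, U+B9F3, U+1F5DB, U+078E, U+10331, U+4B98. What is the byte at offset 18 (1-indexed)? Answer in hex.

1-indexed offset 18 is 0-indexed offset 17.
U+028F → 2-byte form CA 8F at offsets 0–1.
U+4A5F8 → 4-byte form F1 8A 97 B8 at offsets 2–5.
U+B9F3 → 3-byte form EB A7 B3 at offsets 6–8.
U+1F5DB → 4-byte form F0 9F 97 9B at offsets 9–12.
U+078E → 2-byte form DE 8E at offsets 13–14.
U+10331 → 4-byte form F0 90 8C B1 at offsets 15–18.
Offset 17 falls in char 6's range; it's byte 3 of F0 90 8C B1 = 0x8C.

0x8C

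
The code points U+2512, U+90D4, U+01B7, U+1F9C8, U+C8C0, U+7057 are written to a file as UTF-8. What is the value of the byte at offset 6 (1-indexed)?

0x94

1-indexed offset 6 is 0-indexed offset 5.
U+2512 → 3-byte form E2 94 92 at offsets 0–2.
U+90D4 → 3-byte form E9 83 94 at offsets 3–5.
Offset 5 falls in char 2's range; it's byte 3 of E9 83 94 = 0x94.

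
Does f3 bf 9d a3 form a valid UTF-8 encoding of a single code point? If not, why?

Leading byte 0xF3 = 11110011 → 4-byte form.
Continuation bytes 0xBF=10111111, 0x9D=10011101, 0xA3=10100011 all match 10xxxxxx.
Decoded value 0xFF763 is ≥ 0x10000 (shortest form) and not a surrogate.

valid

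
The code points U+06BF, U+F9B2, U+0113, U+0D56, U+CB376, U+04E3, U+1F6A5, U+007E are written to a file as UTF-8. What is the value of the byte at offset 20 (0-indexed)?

0x7E

U+06BF → 2-byte form DA BF at offsets 0–1.
U+F9B2 → 3-byte form EF A6 B2 at offsets 2–4.
U+0113 → 2-byte form C4 93 at offsets 5–6.
U+0D56 → 3-byte form E0 B5 96 at offsets 7–9.
U+CB376 → 4-byte form F3 8B 8D B6 at offsets 10–13.
U+04E3 → 2-byte form D3 A3 at offsets 14–15.
U+1F6A5 → 4-byte form F0 9F 9A A5 at offsets 16–19.
U+007E → 1-byte form 7E at offsets 20–20.
Offset 20 falls in char 8's range; it's byte 1 of 7E = 0x7E.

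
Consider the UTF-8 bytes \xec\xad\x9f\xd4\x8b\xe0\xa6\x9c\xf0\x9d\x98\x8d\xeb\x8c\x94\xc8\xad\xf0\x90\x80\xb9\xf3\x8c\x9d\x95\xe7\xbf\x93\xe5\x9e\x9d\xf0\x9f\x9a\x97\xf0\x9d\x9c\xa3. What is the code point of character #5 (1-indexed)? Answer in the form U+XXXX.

Offset 0: leading byte 0xEC = 11101100 → 3-byte char #1 = EC AD 9F.
Offset 3: leading byte 0xD4 = 11010100 → 2-byte char #2 = D4 8B.
Offset 5: leading byte 0xE0 = 11100000 → 3-byte char #3 = E0 A6 9C.
Offset 8: leading byte 0xF0 = 11110000 → 4-byte char #4 = F0 9D 98 8D.
Offset 12: leading byte 0xEB = 11101011 → 3-byte char #5 = EB 8C 94.
Leading byte 0xEB = 11101011 matches 1110xxxx → 3-byte sequence.
Byte 1: 0xEB = 11101011, payload 1011 (4 bits).
Byte 2: 0x8C = 10001100 (10xxxxxx ✓), payload 001100.
Byte 3: 0x94 = 10010100 (10xxxxxx ✓), payload 010100.
Concatenate: 1011001100010100 = 0xB314 (16 bits → U+B314).

U+B314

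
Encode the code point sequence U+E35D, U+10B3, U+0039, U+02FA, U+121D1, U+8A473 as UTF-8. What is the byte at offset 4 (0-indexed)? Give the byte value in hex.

0x82

U+E35D → 3-byte form EE 8D 9D at offsets 0–2.
U+10B3 → 3-byte form E1 82 B3 at offsets 3–5.
Offset 4 falls in char 2's range; it's byte 2 of E1 82 B3 = 0x82.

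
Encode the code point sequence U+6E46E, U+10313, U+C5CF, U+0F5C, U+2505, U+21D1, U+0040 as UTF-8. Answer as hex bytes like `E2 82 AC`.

F1 AE 91 AE F0 90 8C 93 EC 97 8F E0 BD 9C E2 94 85 E2 87 91 40

U+6E46E: 4-byte form → F1 AE 91 AE.
U+10313: 4-byte form → F0 90 8C 93.
U+C5CF: 3-byte form → EC 97 8F.
U+0F5C: 3-byte form → E0 BD 9C.
U+2505: 3-byte form → E2 94 85.
U+21D1: 3-byte form → E2 87 91.
U+0040: 1-byte form → 40.
Concatenated (21 bytes): F1 AE 91 AE F0 90 8C 93 EC 97 8F E0 BD 9C E2 94 85 E2 87 91 40.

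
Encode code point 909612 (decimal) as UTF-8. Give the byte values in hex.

F3 9E 84 AC

U+DE12C = 0xDE12C = 909612 decimal. In range U+10000–U+10FFFF → 4-byte form: 11110xxx 10xxxxxx 10xxxxxx 10xxxxxx.
Binary (21 bits): 011011110000100101100.
Split 3+6+6+6: 011 | 011110 | 000100 | 101100.
Byte 1: 11110011 = 0xF3.
Byte 2: 10011110 = 0x9E.
Byte 3: 10000100 = 0x84.
Byte 4: 10101100 = 0xAC.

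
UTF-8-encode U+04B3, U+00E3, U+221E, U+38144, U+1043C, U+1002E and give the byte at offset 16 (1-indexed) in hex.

0xF0

1-indexed offset 16 is 0-indexed offset 15.
U+04B3 → 2-byte form D2 B3 at offsets 0–1.
U+00E3 → 2-byte form C3 A3 at offsets 2–3.
U+221E → 3-byte form E2 88 9E at offsets 4–6.
U+38144 → 4-byte form F0 B8 85 84 at offsets 7–10.
U+1043C → 4-byte form F0 90 90 BC at offsets 11–14.
U+1002E → 4-byte form F0 90 80 AE at offsets 15–18.
Offset 15 falls in char 6's range; it's byte 1 of F0 90 80 AE = 0xF0.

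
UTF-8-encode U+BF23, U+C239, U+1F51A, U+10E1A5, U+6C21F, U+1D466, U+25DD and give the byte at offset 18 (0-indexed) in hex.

0xF0

U+BF23 → 3-byte form EB BC A3 at offsets 0–2.
U+C239 → 3-byte form EC 88 B9 at offsets 3–5.
U+1F51A → 4-byte form F0 9F 94 9A at offsets 6–9.
U+10E1A5 → 4-byte form F4 8E 86 A5 at offsets 10–13.
U+6C21F → 4-byte form F1 AC 88 9F at offsets 14–17.
U+1D466 → 4-byte form F0 9D 91 A6 at offsets 18–21.
Offset 18 falls in char 6's range; it's byte 1 of F0 9D 91 A6 = 0xF0.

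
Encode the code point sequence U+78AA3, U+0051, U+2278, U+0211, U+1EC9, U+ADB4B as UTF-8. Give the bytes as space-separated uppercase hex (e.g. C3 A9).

U+78AA3: 4-byte form → F1 B8 AA A3.
U+0051: 1-byte form → 51.
U+2278: 3-byte form → E2 89 B8.
U+0211: 2-byte form → C8 91.
U+1EC9: 3-byte form → E1 BB 89.
U+ADB4B: 4-byte form → F2 AD AD 8B.
Concatenated (17 bytes): F1 B8 AA A3 51 E2 89 B8 C8 91 E1 BB 89 F2 AD AD 8B.

F1 B8 AA A3 51 E2 89 B8 C8 91 E1 BB 89 F2 AD AD 8B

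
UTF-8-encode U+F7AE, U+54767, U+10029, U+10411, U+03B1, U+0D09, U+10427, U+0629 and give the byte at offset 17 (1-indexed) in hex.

1-indexed offset 17 is 0-indexed offset 16.
U+F7AE → 3-byte form EF 9E AE at offsets 0–2.
U+54767 → 4-byte form F1 94 9D A7 at offsets 3–6.
U+10029 → 4-byte form F0 90 80 A9 at offsets 7–10.
U+10411 → 4-byte form F0 90 90 91 at offsets 11–14.
U+03B1 → 2-byte form CE B1 at offsets 15–16.
Offset 16 falls in char 5's range; it's byte 2 of CE B1 = 0xB1.

0xB1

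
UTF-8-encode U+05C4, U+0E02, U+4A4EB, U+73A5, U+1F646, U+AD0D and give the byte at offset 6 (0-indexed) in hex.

U+05C4 → 2-byte form D7 84 at offsets 0–1.
U+0E02 → 3-byte form E0 B8 82 at offsets 2–4.
U+4A4EB → 4-byte form F1 8A 93 AB at offsets 5–8.
Offset 6 falls in char 3's range; it's byte 2 of F1 8A 93 AB = 0x8A.

0x8A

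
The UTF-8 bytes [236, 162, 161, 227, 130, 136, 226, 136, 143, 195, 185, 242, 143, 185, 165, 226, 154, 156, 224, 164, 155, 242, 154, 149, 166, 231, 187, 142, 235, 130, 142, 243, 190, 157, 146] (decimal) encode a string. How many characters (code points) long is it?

11

Byte at offset 0: 0xEC = 11101100 → 3-byte char (#1). Advance 3.
Byte at offset 3: 0xE3 = 11100011 → 3-byte char (#2). Advance 3.
Byte at offset 6: 0xE2 = 11100010 → 3-byte char (#3). Advance 3.
Byte at offset 9: 0xC3 = 11000011 → 2-byte char (#4). Advance 2.
Byte at offset 11: 0xF2 = 11110010 → 4-byte char (#5). Advance 4.
Byte at offset 15: 0xE2 = 11100010 → 3-byte char (#6). Advance 3.
Byte at offset 18: 0xE0 = 11100000 → 3-byte char (#7). Advance 3.
Byte at offset 21: 0xF2 = 11110010 → 4-byte char (#8). Advance 4.
Byte at offset 25: 0xE7 = 11100111 → 3-byte char (#9). Advance 3.
Byte at offset 28: 0xEB = 11101011 → 3-byte char (#10). Advance 3.
Byte at offset 31: 0xF3 = 11110011 → 4-byte char (#11). Advance 4.
Reached end at offset 35 after 11 code points.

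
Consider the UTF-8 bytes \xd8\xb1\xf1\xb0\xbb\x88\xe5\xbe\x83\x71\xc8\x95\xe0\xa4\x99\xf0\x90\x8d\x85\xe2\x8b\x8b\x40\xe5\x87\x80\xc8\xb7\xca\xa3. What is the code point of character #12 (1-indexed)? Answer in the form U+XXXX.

Offset 0: leading byte 0xD8 = 11011000 → 2-byte char #1 = D8 B1.
Offset 2: leading byte 0xF1 = 11110001 → 4-byte char #2 = F1 B0 BB 88.
Offset 6: leading byte 0xE5 = 11100101 → 3-byte char #3 = E5 BE 83.
Offset 9: leading byte 0x71 = 01110001 → 1-byte char #4 = 71.
Offset 10: leading byte 0xC8 = 11001000 → 2-byte char #5 = C8 95.
Offset 12: leading byte 0xE0 = 11100000 → 3-byte char #6 = E0 A4 99.
Offset 15: leading byte 0xF0 = 11110000 → 4-byte char #7 = F0 90 8D 85.
Offset 19: leading byte 0xE2 = 11100010 → 3-byte char #8 = E2 8B 8B.
Offset 22: leading byte 0x40 = 01000000 → 1-byte char #9 = 40.
Offset 23: leading byte 0xE5 = 11100101 → 3-byte char #10 = E5 87 80.
Offset 26: leading byte 0xC8 = 11001000 → 2-byte char #11 = C8 B7.
Offset 28: leading byte 0xCA = 11001010 → 2-byte char #12 = CA A3.
Leading byte 0xCA = 11001010 matches 110xxxxx → 2-byte sequence.
Byte 1: 0xCA = 11001010, payload 01010 (5 bits).
Byte 2: 0xA3 = 10100011 (10xxxxxx ✓), payload 100011.
Concatenate: 01010100011 = 0x2A3 (11 bits → U+02A3).

U+02A3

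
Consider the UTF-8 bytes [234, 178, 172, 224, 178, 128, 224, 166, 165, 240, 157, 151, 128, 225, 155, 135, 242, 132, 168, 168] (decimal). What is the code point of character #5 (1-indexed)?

U+16C7

Offset 0: leading byte 0xEA = 11101010 → 3-byte char #1 = EA B2 AC.
Offset 3: leading byte 0xE0 = 11100000 → 3-byte char #2 = E0 B2 80.
Offset 6: leading byte 0xE0 = 11100000 → 3-byte char #3 = E0 A6 A5.
Offset 9: leading byte 0xF0 = 11110000 → 4-byte char #4 = F0 9D 97 80.
Offset 13: leading byte 0xE1 = 11100001 → 3-byte char #5 = E1 9B 87.
Leading byte 0xE1 = 11100001 matches 1110xxxx → 3-byte sequence.
Byte 1: 0xE1 = 11100001, payload 0001 (4 bits).
Byte 2: 0x9B = 10011011 (10xxxxxx ✓), payload 011011.
Byte 3: 0x87 = 10000111 (10xxxxxx ✓), payload 000111.
Concatenate: 0001011011000111 = 0x16C7 (16 bits → U+16C7).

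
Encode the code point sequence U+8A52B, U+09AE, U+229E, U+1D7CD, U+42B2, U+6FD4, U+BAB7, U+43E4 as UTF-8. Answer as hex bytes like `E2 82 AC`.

F2 8A 94 AB E0 A6 AE E2 8A 9E F0 9D 9F 8D E4 8A B2 E6 BF 94 EB AA B7 E4 8F A4

U+8A52B: 4-byte form → F2 8A 94 AB.
U+09AE: 3-byte form → E0 A6 AE.
U+229E: 3-byte form → E2 8A 9E.
U+1D7CD: 4-byte form → F0 9D 9F 8D.
U+42B2: 3-byte form → E4 8A B2.
U+6FD4: 3-byte form → E6 BF 94.
U+BAB7: 3-byte form → EB AA B7.
U+43E4: 3-byte form → E4 8F A4.
Concatenated (26 bytes): F2 8A 94 AB E0 A6 AE E2 8A 9E F0 9D 9F 8D E4 8A B2 E6 BF 94 EB AA B7 E4 8F A4.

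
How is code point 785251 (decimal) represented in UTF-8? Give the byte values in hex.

U+BFB63 = 0xBFB63 = 785251 decimal. In range U+10000–U+10FFFF → 4-byte form: 11110xxx 10xxxxxx 10xxxxxx 10xxxxxx.
Binary (21 bits): 010111111101101100011.
Split 3+6+6+6: 010 | 111111 | 101101 | 100011.
Byte 1: 11110010 = 0xF2.
Byte 2: 10111111 = 0xBF.
Byte 3: 10101101 = 0xAD.
Byte 4: 10100011 = 0xA3.

F2 BF AD A3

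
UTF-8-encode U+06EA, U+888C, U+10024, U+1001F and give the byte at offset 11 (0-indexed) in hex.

U+06EA → 2-byte form DB AA at offsets 0–1.
U+888C → 3-byte form E8 A2 8C at offsets 2–4.
U+10024 → 4-byte form F0 90 80 A4 at offsets 5–8.
U+1001F → 4-byte form F0 90 80 9F at offsets 9–12.
Offset 11 falls in char 4's range; it's byte 3 of F0 90 80 9F = 0x80.

0x80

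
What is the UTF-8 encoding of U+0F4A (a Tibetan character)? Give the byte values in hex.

U+0F4A = 0xF4A = 3914 decimal. In range U+0800–U+FFFF → 3-byte form: 1110xxxx 10xxxxxx 10xxxxxx.
Binary (16 bits): 0000111101001010.
Split 4+6+6: 0000 | 111101 | 001010.
Byte 1: 11100000 = 0xE0.
Byte 2: 10111101 = 0xBD.
Byte 3: 10001010 = 0x8A.

E0 BD 8A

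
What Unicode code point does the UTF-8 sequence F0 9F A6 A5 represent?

U+1F9A5

Leading byte 0xF0 = 11110000 matches 11110xxx → 4-byte sequence.
Byte 1: 0xF0 = 11110000, payload 000 (3 bits).
Byte 2: 0x9F = 10011111 (10xxxxxx ✓), payload 011111.
Byte 3: 0xA6 = 10100110 (10xxxxxx ✓), payload 100110.
Byte 4: 0xA5 = 10100101 (10xxxxxx ✓), payload 100101.
Concatenate: 000011111100110100101 = 0x1F9A5 (21 bits → U+1F9A5).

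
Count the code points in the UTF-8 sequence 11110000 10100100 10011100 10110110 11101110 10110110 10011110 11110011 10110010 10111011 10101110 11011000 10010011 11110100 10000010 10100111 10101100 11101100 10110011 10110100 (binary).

Byte at offset 0: 0xF0 = 11110000 → 4-byte char (#1). Advance 4.
Byte at offset 4: 0xEE = 11101110 → 3-byte char (#2). Advance 3.
Byte at offset 7: 0xF3 = 11110011 → 4-byte char (#3). Advance 4.
Byte at offset 11: 0xD8 = 11011000 → 2-byte char (#4). Advance 2.
Byte at offset 13: 0xF4 = 11110100 → 4-byte char (#5). Advance 4.
Byte at offset 17: 0xEC = 11101100 → 3-byte char (#6). Advance 3.
Reached end at offset 20 after 6 code points.

6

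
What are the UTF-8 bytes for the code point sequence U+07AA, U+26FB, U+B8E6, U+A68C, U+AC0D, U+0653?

U+07AA: 2-byte form → DE AA.
U+26FB: 3-byte form → E2 9B BB.
U+B8E6: 3-byte form → EB A3 A6.
U+A68C: 3-byte form → EA 9A 8C.
U+AC0D: 3-byte form → EA B0 8D.
U+0653: 2-byte form → D9 93.
Concatenated (16 bytes): DE AA E2 9B BB EB A3 A6 EA 9A 8C EA B0 8D D9 93.

DE AA E2 9B BB EB A3 A6 EA 9A 8C EA B0 8D D9 93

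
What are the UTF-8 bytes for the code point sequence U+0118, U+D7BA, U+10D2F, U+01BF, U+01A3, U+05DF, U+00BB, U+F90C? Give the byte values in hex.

C4 98 ED 9E BA F0 90 B4 AF C6 BF C6 A3 D7 9F C2 BB EF A4 8C

U+0118: 2-byte form → C4 98.
U+D7BA: 3-byte form → ED 9E BA.
U+10D2F: 4-byte form → F0 90 B4 AF.
U+01BF: 2-byte form → C6 BF.
U+01A3: 2-byte form → C6 A3.
U+05DF: 2-byte form → D7 9F.
U+00BB: 2-byte form → C2 BB.
U+F90C: 3-byte form → EF A4 8C.
Concatenated (20 bytes): C4 98 ED 9E BA F0 90 B4 AF C6 BF C6 A3 D7 9F C2 BB EF A4 8C.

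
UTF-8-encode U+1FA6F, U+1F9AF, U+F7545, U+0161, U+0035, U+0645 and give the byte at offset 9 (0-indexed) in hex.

0xB7

U+1FA6F → 4-byte form F0 9F A9 AF at offsets 0–3.
U+1F9AF → 4-byte form F0 9F A6 AF at offsets 4–7.
U+F7545 → 4-byte form F3 B7 95 85 at offsets 8–11.
Offset 9 falls in char 3's range; it's byte 2 of F3 B7 95 85 = 0xB7.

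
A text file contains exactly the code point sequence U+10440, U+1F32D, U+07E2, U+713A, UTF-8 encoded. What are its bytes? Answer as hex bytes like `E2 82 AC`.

U+10440: 4-byte form → F0 90 91 80.
U+1F32D: 4-byte form → F0 9F 8C AD.
U+07E2: 2-byte form → DF A2.
U+713A: 3-byte form → E7 84 BA.
Concatenated (13 bytes): F0 90 91 80 F0 9F 8C AD DF A2 E7 84 BA.

F0 90 91 80 F0 9F 8C AD DF A2 E7 84 BA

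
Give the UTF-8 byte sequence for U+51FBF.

F1 91 BE BF

U+51FBF = 0x51FBF = 335807 decimal. In range U+10000–U+10FFFF → 4-byte form: 11110xxx 10xxxxxx 10xxxxxx 10xxxxxx.
Binary (21 bits): 001010001111110111111.
Split 3+6+6+6: 001 | 010001 | 111110 | 111111.
Byte 1: 11110001 = 0xF1.
Byte 2: 10010001 = 0x91.
Byte 3: 10111110 = 0xBE.
Byte 4: 10111111 = 0xBF.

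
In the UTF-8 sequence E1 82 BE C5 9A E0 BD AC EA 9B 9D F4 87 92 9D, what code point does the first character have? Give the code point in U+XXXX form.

Offset 0: leading byte 0xE1 = 11100001 → 3-byte char #1 = E1 82 BE.
Leading byte 0xE1 = 11100001 matches 1110xxxx → 3-byte sequence.
Byte 1: 0xE1 = 11100001, payload 0001 (4 bits).
Byte 2: 0x82 = 10000010 (10xxxxxx ✓), payload 000010.
Byte 3: 0xBE = 10111110 (10xxxxxx ✓), payload 111110.
Concatenate: 0001000010111110 = 0x10BE (16 bits → U+10BE).

U+10BE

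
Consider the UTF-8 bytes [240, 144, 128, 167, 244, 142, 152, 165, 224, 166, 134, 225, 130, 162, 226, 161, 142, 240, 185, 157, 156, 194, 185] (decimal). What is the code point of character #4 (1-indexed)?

U+10A2

Offset 0: leading byte 0xF0 = 11110000 → 4-byte char #1 = F0 90 80 A7.
Offset 4: leading byte 0xF4 = 11110100 → 4-byte char #2 = F4 8E 98 A5.
Offset 8: leading byte 0xE0 = 11100000 → 3-byte char #3 = E0 A6 86.
Offset 11: leading byte 0xE1 = 11100001 → 3-byte char #4 = E1 82 A2.
Leading byte 0xE1 = 11100001 matches 1110xxxx → 3-byte sequence.
Byte 1: 0xE1 = 11100001, payload 0001 (4 bits).
Byte 2: 0x82 = 10000010 (10xxxxxx ✓), payload 000010.
Byte 3: 0xA2 = 10100010 (10xxxxxx ✓), payload 100010.
Concatenate: 0001000010100010 = 0x10A2 (16 bits → U+10A2).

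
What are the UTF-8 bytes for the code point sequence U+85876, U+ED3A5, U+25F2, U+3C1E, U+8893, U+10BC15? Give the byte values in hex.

F2 85 A1 B6 F3 AD 8E A5 E2 97 B2 E3 B0 9E E8 A2 93 F4 8B B0 95

U+85876: 4-byte form → F2 85 A1 B6.
U+ED3A5: 4-byte form → F3 AD 8E A5.
U+25F2: 3-byte form → E2 97 B2.
U+3C1E: 3-byte form → E3 B0 9E.
U+8893: 3-byte form → E8 A2 93.
U+10BC15: 4-byte form → F4 8B B0 95.
Concatenated (21 bytes): F2 85 A1 B6 F3 AD 8E A5 E2 97 B2 E3 B0 9E E8 A2 93 F4 8B B0 95.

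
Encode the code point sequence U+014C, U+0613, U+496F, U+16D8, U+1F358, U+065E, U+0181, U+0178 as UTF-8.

U+014C: 2-byte form → C5 8C.
U+0613: 2-byte form → D8 93.
U+496F: 3-byte form → E4 A5 AF.
U+16D8: 3-byte form → E1 9B 98.
U+1F358: 4-byte form → F0 9F 8D 98.
U+065E: 2-byte form → D9 9E.
U+0181: 2-byte form → C6 81.
U+0178: 2-byte form → C5 B8.
Concatenated (20 bytes): C5 8C D8 93 E4 A5 AF E1 9B 98 F0 9F 8D 98 D9 9E C6 81 C5 B8.

C5 8C D8 93 E4 A5 AF E1 9B 98 F0 9F 8D 98 D9 9E C6 81 C5 B8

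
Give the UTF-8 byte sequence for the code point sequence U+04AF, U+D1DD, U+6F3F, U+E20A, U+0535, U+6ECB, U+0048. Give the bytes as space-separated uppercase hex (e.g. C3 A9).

U+04AF: 2-byte form → D2 AF.
U+D1DD: 3-byte form → ED 87 9D.
U+6F3F: 3-byte form → E6 BC BF.
U+E20A: 3-byte form → EE 88 8A.
U+0535: 2-byte form → D4 B5.
U+6ECB: 3-byte form → E6 BB 8B.
U+0048: 1-byte form → 48.
Concatenated (17 bytes): D2 AF ED 87 9D E6 BC BF EE 88 8A D4 B5 E6 BB 8B 48.

D2 AF ED 87 9D E6 BC BF EE 88 8A D4 B5 E6 BB 8B 48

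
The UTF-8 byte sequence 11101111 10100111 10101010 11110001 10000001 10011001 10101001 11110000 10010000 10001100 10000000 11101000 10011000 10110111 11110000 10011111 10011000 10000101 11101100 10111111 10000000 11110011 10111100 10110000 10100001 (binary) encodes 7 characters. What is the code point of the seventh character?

U+FCC21

Offset 0: leading byte 0xEF = 11101111 → 3-byte char #1 = EF A7 AA.
Offset 3: leading byte 0xF1 = 11110001 → 4-byte char #2 = F1 81 99 A9.
Offset 7: leading byte 0xF0 = 11110000 → 4-byte char #3 = F0 90 8C 80.
Offset 11: leading byte 0xE8 = 11101000 → 3-byte char #4 = E8 98 B7.
Offset 14: leading byte 0xF0 = 11110000 → 4-byte char #5 = F0 9F 98 85.
Offset 18: leading byte 0xEC = 11101100 → 3-byte char #6 = EC BF 80.
Offset 21: leading byte 0xF3 = 11110011 → 4-byte char #7 = F3 BC B0 A1.
Leading byte 0xF3 = 11110011 matches 11110xxx → 4-byte sequence.
Byte 1: 0xF3 = 11110011, payload 011 (3 bits).
Byte 2: 0xBC = 10111100 (10xxxxxx ✓), payload 111100.
Byte 3: 0xB0 = 10110000 (10xxxxxx ✓), payload 110000.
Byte 4: 0xA1 = 10100001 (10xxxxxx ✓), payload 100001.
Concatenate: 011111100110000100001 = 0xFCC21 (21 bits → U+FCC21).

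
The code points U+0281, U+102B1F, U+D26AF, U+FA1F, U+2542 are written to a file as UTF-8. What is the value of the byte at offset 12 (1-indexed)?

0xA8

1-indexed offset 12 is 0-indexed offset 11.
U+0281 → 2-byte form CA 81 at offsets 0–1.
U+102B1F → 4-byte form F4 82 AC 9F at offsets 2–5.
U+D26AF → 4-byte form F3 92 9A AF at offsets 6–9.
U+FA1F → 3-byte form EF A8 9F at offsets 10–12.
Offset 11 falls in char 4's range; it's byte 2 of EF A8 9F = 0xA8.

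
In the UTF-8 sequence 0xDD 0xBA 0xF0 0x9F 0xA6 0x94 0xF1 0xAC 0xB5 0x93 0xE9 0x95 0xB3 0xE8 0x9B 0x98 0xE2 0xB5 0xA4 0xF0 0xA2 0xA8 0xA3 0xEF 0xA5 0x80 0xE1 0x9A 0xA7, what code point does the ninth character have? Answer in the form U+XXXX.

U+16A7

Offset 0: leading byte 0xDD = 11011101 → 2-byte char #1 = DD BA.
Offset 2: leading byte 0xF0 = 11110000 → 4-byte char #2 = F0 9F A6 94.
Offset 6: leading byte 0xF1 = 11110001 → 4-byte char #3 = F1 AC B5 93.
Offset 10: leading byte 0xE9 = 11101001 → 3-byte char #4 = E9 95 B3.
Offset 13: leading byte 0xE8 = 11101000 → 3-byte char #5 = E8 9B 98.
Offset 16: leading byte 0xE2 = 11100010 → 3-byte char #6 = E2 B5 A4.
Offset 19: leading byte 0xF0 = 11110000 → 4-byte char #7 = F0 A2 A8 A3.
Offset 23: leading byte 0xEF = 11101111 → 3-byte char #8 = EF A5 80.
Offset 26: leading byte 0xE1 = 11100001 → 3-byte char #9 = E1 9A A7.
Leading byte 0xE1 = 11100001 matches 1110xxxx → 3-byte sequence.
Byte 1: 0xE1 = 11100001, payload 0001 (4 bits).
Byte 2: 0x9A = 10011010 (10xxxxxx ✓), payload 011010.
Byte 3: 0xA7 = 10100111 (10xxxxxx ✓), payload 100111.
Concatenate: 0001011010100111 = 0x16A7 (16 bits → U+16A7).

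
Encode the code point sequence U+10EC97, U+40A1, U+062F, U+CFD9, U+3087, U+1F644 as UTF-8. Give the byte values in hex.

F4 8E B2 97 E4 82 A1 D8 AF EC BF 99 E3 82 87 F0 9F 99 84

U+10EC97: 4-byte form → F4 8E B2 97.
U+40A1: 3-byte form → E4 82 A1.
U+062F: 2-byte form → D8 AF.
U+CFD9: 3-byte form → EC BF 99.
U+3087: 3-byte form → E3 82 87.
U+1F644: 4-byte form → F0 9F 99 84.
Concatenated (19 bytes): F4 8E B2 97 E4 82 A1 D8 AF EC BF 99 E3 82 87 F0 9F 99 84.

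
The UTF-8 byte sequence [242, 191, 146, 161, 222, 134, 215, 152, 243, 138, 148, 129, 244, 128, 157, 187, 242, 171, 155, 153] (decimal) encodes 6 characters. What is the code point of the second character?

U+0786

Offset 0: leading byte 0xF2 = 11110010 → 4-byte char #1 = F2 BF 92 A1.
Offset 4: leading byte 0xDE = 11011110 → 2-byte char #2 = DE 86.
Leading byte 0xDE = 11011110 matches 110xxxxx → 2-byte sequence.
Byte 1: 0xDE = 11011110, payload 11110 (5 bits).
Byte 2: 0x86 = 10000110 (10xxxxxx ✓), payload 000110.
Concatenate: 11110000110 = 0x786 (11 bits → U+0786).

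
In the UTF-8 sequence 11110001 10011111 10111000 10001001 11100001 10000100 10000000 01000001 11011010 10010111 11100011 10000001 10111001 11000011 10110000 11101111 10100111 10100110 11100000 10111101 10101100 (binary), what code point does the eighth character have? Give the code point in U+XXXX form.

Offset 0: leading byte 0xF1 = 11110001 → 4-byte char #1 = F1 9F B8 89.
Offset 4: leading byte 0xE1 = 11100001 → 3-byte char #2 = E1 84 80.
Offset 7: leading byte 0x41 = 01000001 → 1-byte char #3 = 41.
Offset 8: leading byte 0xDA = 11011010 → 2-byte char #4 = DA 97.
Offset 10: leading byte 0xE3 = 11100011 → 3-byte char #5 = E3 81 B9.
Offset 13: leading byte 0xC3 = 11000011 → 2-byte char #6 = C3 B0.
Offset 15: leading byte 0xEF = 11101111 → 3-byte char #7 = EF A7 A6.
Offset 18: leading byte 0xE0 = 11100000 → 3-byte char #8 = E0 BD AC.
Leading byte 0xE0 = 11100000 matches 1110xxxx → 3-byte sequence.
Byte 1: 0xE0 = 11100000, payload 0000 (4 bits).
Byte 2: 0xBD = 10111101 (10xxxxxx ✓), payload 111101.
Byte 3: 0xAC = 10101100 (10xxxxxx ✓), payload 101100.
Concatenate: 0000111101101100 = 0xF6C (16 bits → U+0F6C).

U+0F6C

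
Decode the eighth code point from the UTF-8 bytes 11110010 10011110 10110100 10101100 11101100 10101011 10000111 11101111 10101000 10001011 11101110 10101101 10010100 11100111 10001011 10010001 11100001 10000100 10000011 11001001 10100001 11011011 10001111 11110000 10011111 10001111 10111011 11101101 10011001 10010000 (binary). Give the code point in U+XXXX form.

Offset 0: leading byte 0xF2 = 11110010 → 4-byte char #1 = F2 9E B4 AC.
Offset 4: leading byte 0xEC = 11101100 → 3-byte char #2 = EC AB 87.
Offset 7: leading byte 0xEF = 11101111 → 3-byte char #3 = EF A8 8B.
Offset 10: leading byte 0xEE = 11101110 → 3-byte char #4 = EE AD 94.
Offset 13: leading byte 0xE7 = 11100111 → 3-byte char #5 = E7 8B 91.
Offset 16: leading byte 0xE1 = 11100001 → 3-byte char #6 = E1 84 83.
Offset 19: leading byte 0xC9 = 11001001 → 2-byte char #7 = C9 A1.
Offset 21: leading byte 0xDB = 11011011 → 2-byte char #8 = DB 8F.
Leading byte 0xDB = 11011011 matches 110xxxxx → 2-byte sequence.
Byte 1: 0xDB = 11011011, payload 11011 (5 bits).
Byte 2: 0x8F = 10001111 (10xxxxxx ✓), payload 001111.
Concatenate: 11011001111 = 0x6CF (11 bits → U+06CF).

U+06CF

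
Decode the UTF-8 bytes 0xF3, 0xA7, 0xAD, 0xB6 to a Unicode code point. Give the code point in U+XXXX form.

U+E7B76

Leading byte 0xF3 = 11110011 matches 11110xxx → 4-byte sequence.
Byte 1: 0xF3 = 11110011, payload 011 (3 bits).
Byte 2: 0xA7 = 10100111 (10xxxxxx ✓), payload 100111.
Byte 3: 0xAD = 10101101 (10xxxxxx ✓), payload 101101.
Byte 4: 0xB6 = 10110110 (10xxxxxx ✓), payload 110110.
Concatenate: 011100111101101110110 = 0xE7B76 (21 bits → U+E7B76).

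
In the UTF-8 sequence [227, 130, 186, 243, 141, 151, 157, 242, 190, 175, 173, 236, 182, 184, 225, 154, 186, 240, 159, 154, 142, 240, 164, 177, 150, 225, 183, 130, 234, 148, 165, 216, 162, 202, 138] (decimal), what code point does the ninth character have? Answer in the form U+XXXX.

U+A525

Offset 0: leading byte 0xE3 = 11100011 → 3-byte char #1 = E3 82 BA.
Offset 3: leading byte 0xF3 = 11110011 → 4-byte char #2 = F3 8D 97 9D.
Offset 7: leading byte 0xF2 = 11110010 → 4-byte char #3 = F2 BE AF AD.
Offset 11: leading byte 0xEC = 11101100 → 3-byte char #4 = EC B6 B8.
Offset 14: leading byte 0xE1 = 11100001 → 3-byte char #5 = E1 9A BA.
Offset 17: leading byte 0xF0 = 11110000 → 4-byte char #6 = F0 9F 9A 8E.
Offset 21: leading byte 0xF0 = 11110000 → 4-byte char #7 = F0 A4 B1 96.
Offset 25: leading byte 0xE1 = 11100001 → 3-byte char #8 = E1 B7 82.
Offset 28: leading byte 0xEA = 11101010 → 3-byte char #9 = EA 94 A5.
Leading byte 0xEA = 11101010 matches 1110xxxx → 3-byte sequence.
Byte 1: 0xEA = 11101010, payload 1010 (4 bits).
Byte 2: 0x94 = 10010100 (10xxxxxx ✓), payload 010100.
Byte 3: 0xA5 = 10100101 (10xxxxxx ✓), payload 100101.
Concatenate: 1010010100100101 = 0xA525 (16 bits → U+A525).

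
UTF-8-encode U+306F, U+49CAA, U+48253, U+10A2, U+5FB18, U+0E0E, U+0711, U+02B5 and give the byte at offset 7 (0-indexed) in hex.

U+306F → 3-byte form E3 81 AF at offsets 0–2.
U+49CAA → 4-byte form F1 89 B2 AA at offsets 3–6.
U+48253 → 4-byte form F1 88 89 93 at offsets 7–10.
Offset 7 falls in char 3's range; it's byte 1 of F1 88 89 93 = 0xF1.

0xF1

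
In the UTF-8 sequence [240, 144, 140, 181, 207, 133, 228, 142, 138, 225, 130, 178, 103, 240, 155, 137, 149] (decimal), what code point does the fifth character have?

Offset 0: leading byte 0xF0 = 11110000 → 4-byte char #1 = F0 90 8C B5.
Offset 4: leading byte 0xCF = 11001111 → 2-byte char #2 = CF 85.
Offset 6: leading byte 0xE4 = 11100100 → 3-byte char #3 = E4 8E 8A.
Offset 9: leading byte 0xE1 = 11100001 → 3-byte char #4 = E1 82 B2.
Offset 12: leading byte 0x67 = 01100111 → 1-byte char #5 = 67.
Leading byte 0x67 = 01100111 matches 0xxxxxxx → 1-byte sequence.
Byte 1: 0x67 = 01100111, payload 1100111 (7 bits).
Concatenate: 1100111 = 0x67 (7 bits → U+0067).

U+0067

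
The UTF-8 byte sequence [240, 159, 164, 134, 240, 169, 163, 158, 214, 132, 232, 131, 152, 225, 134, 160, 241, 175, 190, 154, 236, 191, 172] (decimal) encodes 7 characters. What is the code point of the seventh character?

U+CFEC

Offset 0: leading byte 0xF0 = 11110000 → 4-byte char #1 = F0 9F A4 86.
Offset 4: leading byte 0xF0 = 11110000 → 4-byte char #2 = F0 A9 A3 9E.
Offset 8: leading byte 0xD6 = 11010110 → 2-byte char #3 = D6 84.
Offset 10: leading byte 0xE8 = 11101000 → 3-byte char #4 = E8 83 98.
Offset 13: leading byte 0xE1 = 11100001 → 3-byte char #5 = E1 86 A0.
Offset 16: leading byte 0xF1 = 11110001 → 4-byte char #6 = F1 AF BE 9A.
Offset 20: leading byte 0xEC = 11101100 → 3-byte char #7 = EC BF AC.
Leading byte 0xEC = 11101100 matches 1110xxxx → 3-byte sequence.
Byte 1: 0xEC = 11101100, payload 1100 (4 bits).
Byte 2: 0xBF = 10111111 (10xxxxxx ✓), payload 111111.
Byte 3: 0xAC = 10101100 (10xxxxxx ✓), payload 101100.
Concatenate: 1100111111101100 = 0xCFEC (16 bits → U+CFEC).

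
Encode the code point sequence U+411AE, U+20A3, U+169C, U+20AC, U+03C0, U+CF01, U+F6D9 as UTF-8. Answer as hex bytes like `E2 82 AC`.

F1 81 86 AE E2 82 A3 E1 9A 9C E2 82 AC CF 80 EC BC 81 EF 9B 99

U+411AE: 4-byte form → F1 81 86 AE.
U+20A3: 3-byte form → E2 82 A3.
U+169C: 3-byte form → E1 9A 9C.
U+20AC: 3-byte form → E2 82 AC.
U+03C0: 2-byte form → CF 80.
U+CF01: 3-byte form → EC BC 81.
U+F6D9: 3-byte form → EF 9B 99.
Concatenated (21 bytes): F1 81 86 AE E2 82 A3 E1 9A 9C E2 82 AC CF 80 EC BC 81 EF 9B 99.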